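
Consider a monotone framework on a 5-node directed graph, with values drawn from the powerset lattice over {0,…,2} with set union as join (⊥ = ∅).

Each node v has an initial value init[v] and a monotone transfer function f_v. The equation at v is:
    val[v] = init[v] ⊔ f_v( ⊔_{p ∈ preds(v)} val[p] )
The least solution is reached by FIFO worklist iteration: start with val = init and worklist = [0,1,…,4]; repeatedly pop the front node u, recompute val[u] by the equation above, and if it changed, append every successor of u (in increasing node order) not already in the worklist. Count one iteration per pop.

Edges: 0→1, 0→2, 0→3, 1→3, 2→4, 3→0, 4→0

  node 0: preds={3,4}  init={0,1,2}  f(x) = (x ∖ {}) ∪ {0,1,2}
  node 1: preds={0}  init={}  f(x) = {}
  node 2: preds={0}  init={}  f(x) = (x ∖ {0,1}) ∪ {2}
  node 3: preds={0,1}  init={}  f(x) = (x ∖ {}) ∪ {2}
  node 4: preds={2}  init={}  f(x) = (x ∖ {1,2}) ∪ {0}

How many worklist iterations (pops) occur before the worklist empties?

Iteration log — 6 steps:
  step 1. node 0  ⊔preds={}  new={0,1,2}  stable
  step 2. node 1  ⊔preds={0,1,2}  new={}  stable
  step 3. node 2  ⊔preds={0,1,2}  new={2}  old={}  +wl: 
  step 4. node 3  ⊔preds={0,1,2}  new={0,1,2}  old={}  +wl: 0
  step 5. node 4  ⊔preds={2}  new={0}  old={}  +wl: 
  step 6. node 0  ⊔preds={0,1,2}  new={0,1,2}  stable

Least fixpoint reached:
  node 0: {0,1,2}
  node 1: {}
  node 2: {2}
  node 3: {0,1,2}
  node 4: {0}

6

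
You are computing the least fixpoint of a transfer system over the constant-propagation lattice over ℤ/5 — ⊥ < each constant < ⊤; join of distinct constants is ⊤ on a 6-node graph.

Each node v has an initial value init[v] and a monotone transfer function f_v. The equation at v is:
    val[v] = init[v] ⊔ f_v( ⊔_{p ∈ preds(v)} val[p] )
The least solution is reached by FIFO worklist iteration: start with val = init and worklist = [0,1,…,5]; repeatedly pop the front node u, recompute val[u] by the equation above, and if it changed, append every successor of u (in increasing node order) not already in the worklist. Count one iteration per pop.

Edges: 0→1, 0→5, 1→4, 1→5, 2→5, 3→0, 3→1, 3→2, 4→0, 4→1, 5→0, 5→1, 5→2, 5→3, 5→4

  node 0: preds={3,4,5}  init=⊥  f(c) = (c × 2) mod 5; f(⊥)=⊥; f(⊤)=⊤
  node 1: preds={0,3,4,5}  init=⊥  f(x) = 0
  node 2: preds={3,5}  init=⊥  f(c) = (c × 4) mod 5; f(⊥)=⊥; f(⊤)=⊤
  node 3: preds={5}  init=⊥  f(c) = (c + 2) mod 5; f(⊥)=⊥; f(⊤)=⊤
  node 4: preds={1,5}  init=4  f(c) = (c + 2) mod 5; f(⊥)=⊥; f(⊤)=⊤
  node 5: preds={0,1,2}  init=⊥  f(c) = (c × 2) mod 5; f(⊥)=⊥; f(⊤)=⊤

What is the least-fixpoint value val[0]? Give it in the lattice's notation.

Trace (15 dequeues):
  [1] u=0 | in 4 | out 3 | prev ⊥ | push {}
  [2] u=1 | in ⊤ | out 0 | prev ⊥ | push {}
  [3] u=2 | in ⊥ | out ⊥ | ==
  [4] u=3 | in ⊥ | out ⊥ | ==
  [5] u=4 | in 0 | out ⊤ | prev 4 | push {0,1}
  [6] u=5 | in ⊤ | out ⊤ | prev ⊥ | push {2,3,4}
  [7] u=0 | in ⊤ | out ⊤ | prev 3 | push {5}
  [8] u=1 | in ⊤ | out 0 | ==
  [9] u=2 | in ⊤ | out ⊤ | prev ⊥ | push {}
  [10] u=3 | in ⊤ | out ⊤ | prev ⊥ | push {0,1,2}
  [11] u=4 | in ⊤ | out ⊤ | ==
  [12] u=5 | in ⊤ | out ⊤ | ==
  [13] u=0 | in ⊤ | out ⊤ | ==
  [14] u=1 | in ⊤ | out 0 | ==
  [15] u=2 | in ⊤ | out ⊤ | ==

Converged values:
  [0] ⊤
  [1] 0
  [2] ⊤
  [3] ⊤
  [4] ⊤
  [5] ⊤

⊤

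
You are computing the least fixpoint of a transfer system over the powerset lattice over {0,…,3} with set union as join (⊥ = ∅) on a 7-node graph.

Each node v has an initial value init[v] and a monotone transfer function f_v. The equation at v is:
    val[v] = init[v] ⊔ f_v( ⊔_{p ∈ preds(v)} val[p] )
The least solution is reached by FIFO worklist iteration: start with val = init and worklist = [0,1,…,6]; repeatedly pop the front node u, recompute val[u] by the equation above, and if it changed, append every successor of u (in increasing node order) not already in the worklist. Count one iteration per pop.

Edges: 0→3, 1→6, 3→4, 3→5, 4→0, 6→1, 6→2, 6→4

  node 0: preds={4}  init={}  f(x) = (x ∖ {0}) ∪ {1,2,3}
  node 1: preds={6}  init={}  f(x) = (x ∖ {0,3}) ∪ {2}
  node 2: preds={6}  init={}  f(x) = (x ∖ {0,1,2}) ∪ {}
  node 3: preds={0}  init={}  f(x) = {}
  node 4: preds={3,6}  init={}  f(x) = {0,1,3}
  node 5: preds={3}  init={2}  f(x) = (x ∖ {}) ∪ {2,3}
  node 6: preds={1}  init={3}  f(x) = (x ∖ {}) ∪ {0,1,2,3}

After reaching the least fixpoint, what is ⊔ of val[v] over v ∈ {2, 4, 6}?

{0,1,2,3}

Trace (12 dequeues):
  [1] u=0 | in {} | out {1,2,3} | prev {} | push {}
  [2] u=1 | in {3} | out {2} | prev {} | push {}
  [3] u=2 | in {3} | out {3} | prev {} | push {}
  [4] u=3 | in {1,2,3} | out {} | ==
  [5] u=4 | in {3} | out {0,1,3} | prev {} | push {0}
  [6] u=5 | in {} | out {2,3} | prev {2} | push {}
  [7] u=6 | in {2} | out {0,1,2,3} | prev {3} | push {1,2,4}
  [8] u=0 | in {0,1,3} | out {1,2,3} | ==
  [9] u=1 | in {0,1,2,3} | out {1,2} | prev {2} | push {6}
  [10] u=2 | in {0,1,2,3} | out {3} | ==
  [11] u=4 | in {0,1,2,3} | out {0,1,3} | ==
  [12] u=6 | in {1,2} | out {0,1,2,3} | ==

Converged values:
  [0] {1,2,3}
  [1] {1,2}
  [2] {3}
  [3] {}
  [4] {0,1,3}
  [5] {2,3}
  [6] {0,1,2,3}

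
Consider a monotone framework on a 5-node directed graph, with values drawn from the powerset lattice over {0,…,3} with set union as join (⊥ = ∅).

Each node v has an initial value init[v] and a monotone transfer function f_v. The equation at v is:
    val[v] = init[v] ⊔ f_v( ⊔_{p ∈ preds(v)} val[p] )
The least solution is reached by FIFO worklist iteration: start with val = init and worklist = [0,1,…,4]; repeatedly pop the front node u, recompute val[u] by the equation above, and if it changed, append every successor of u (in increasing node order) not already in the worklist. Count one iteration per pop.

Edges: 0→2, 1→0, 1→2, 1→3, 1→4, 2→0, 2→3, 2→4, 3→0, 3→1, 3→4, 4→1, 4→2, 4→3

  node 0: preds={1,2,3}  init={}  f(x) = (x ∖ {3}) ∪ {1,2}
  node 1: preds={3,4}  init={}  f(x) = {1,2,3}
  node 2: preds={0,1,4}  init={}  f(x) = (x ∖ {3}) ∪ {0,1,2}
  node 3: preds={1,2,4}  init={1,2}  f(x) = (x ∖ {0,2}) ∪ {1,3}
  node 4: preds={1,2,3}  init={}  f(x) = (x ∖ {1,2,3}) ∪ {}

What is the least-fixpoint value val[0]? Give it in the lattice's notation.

Iteration log — 9 steps:
  step 1. node 0  ⊔preds={1,2}  new={1,2}  old={}  +wl: 
  step 2. node 1  ⊔preds={1,2}  new={1,2,3}  old={}  +wl: 0
  step 3. node 2  ⊔preds={1,2,3}  new={0,1,2}  old={}  +wl: 
  step 4. node 3  ⊔preds={0,1,2,3}  new={1,2,3}  old={1,2}  +wl: 1
  step 5. node 4  ⊔preds={0,1,2,3}  new={0}  old={}  +wl: 2,3
  step 6. node 0  ⊔preds={0,1,2,3}  new={0,1,2}  old={1,2}  +wl: 
  step 7. node 1  ⊔preds={0,1,2,3}  new={1,2,3}  stable
  step 8. node 2  ⊔preds={0,1,2,3}  new={0,1,2}  stable
  step 9. node 3  ⊔preds={0,1,2,3}  new={1,2,3}  stable

Least fixpoint reached:
  node 0: {0,1,2}
  node 1: {1,2,3}
  node 2: {0,1,2}
  node 3: {1,2,3}
  node 4: {0}

{0,1,2}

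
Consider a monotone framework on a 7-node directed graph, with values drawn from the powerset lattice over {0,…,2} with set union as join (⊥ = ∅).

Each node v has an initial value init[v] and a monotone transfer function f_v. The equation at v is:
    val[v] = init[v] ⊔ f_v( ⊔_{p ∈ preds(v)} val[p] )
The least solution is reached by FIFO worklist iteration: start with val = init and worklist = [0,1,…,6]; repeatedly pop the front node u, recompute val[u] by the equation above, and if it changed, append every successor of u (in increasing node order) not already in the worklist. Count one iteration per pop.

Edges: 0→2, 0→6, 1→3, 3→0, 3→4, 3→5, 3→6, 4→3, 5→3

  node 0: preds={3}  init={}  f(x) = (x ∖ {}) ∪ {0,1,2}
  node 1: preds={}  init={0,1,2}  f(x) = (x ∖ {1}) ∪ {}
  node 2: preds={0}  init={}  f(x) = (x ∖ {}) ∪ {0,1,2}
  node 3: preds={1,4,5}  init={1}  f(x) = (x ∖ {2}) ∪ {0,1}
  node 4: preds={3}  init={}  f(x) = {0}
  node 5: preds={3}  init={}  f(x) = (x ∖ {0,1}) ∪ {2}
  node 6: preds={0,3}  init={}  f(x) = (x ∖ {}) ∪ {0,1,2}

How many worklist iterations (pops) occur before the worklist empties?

Iteration log — 9 steps:
  step 1. node 0  ⊔preds={1}  new={0,1,2}  old={}  +wl: 
  step 2. node 1  ⊔preds={}  new={0,1,2}  stable
  step 3. node 2  ⊔preds={0,1,2}  new={0,1,2}  old={}  +wl: 
  step 4. node 3  ⊔preds={0,1,2}  new={0,1}  old={1}  +wl: 0
  step 5. node 4  ⊔preds={0,1}  new={0}  old={}  +wl: 3
  step 6. node 5  ⊔preds={0,1}  new={2}  old={}  +wl: 
  step 7. node 6  ⊔preds={0,1,2}  new={0,1,2}  old={}  +wl: 
  step 8. node 0  ⊔preds={0,1}  new={0,1,2}  stable
  step 9. node 3  ⊔preds={0,1,2}  new={0,1}  stable

Least fixpoint reached:
  node 0: {0,1,2}
  node 1: {0,1,2}
  node 2: {0,1,2}
  node 3: {0,1}
  node 4: {0}
  node 5: {2}
  node 6: {0,1,2}

9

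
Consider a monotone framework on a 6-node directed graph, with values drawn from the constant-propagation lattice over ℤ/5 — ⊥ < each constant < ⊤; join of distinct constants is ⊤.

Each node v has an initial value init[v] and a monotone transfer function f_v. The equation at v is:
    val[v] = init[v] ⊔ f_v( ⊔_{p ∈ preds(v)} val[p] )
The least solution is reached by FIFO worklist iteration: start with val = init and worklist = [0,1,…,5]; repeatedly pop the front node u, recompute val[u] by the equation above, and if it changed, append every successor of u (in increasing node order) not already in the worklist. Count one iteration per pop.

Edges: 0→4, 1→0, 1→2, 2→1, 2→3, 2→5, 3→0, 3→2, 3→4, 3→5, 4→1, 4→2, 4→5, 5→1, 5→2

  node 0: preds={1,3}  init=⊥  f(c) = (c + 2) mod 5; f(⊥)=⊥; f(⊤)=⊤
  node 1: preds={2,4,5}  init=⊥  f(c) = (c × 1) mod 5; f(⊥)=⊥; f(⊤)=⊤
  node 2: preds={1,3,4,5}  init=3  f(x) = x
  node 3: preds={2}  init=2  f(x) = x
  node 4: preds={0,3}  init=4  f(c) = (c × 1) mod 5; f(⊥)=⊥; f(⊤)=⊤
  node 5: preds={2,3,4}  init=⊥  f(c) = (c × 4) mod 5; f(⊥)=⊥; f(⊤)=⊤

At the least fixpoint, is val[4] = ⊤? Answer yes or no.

yes

Worklist (10 pops):
  #1 pop 0: in=2 → 4 (was ⊥); enqueue []
  #2 pop 1: in=⊤ → ⊤ (was ⊥); enqueue [0]
  #3 pop 2: in=⊤ → ⊤ (was 3); enqueue [1]
  #4 pop 3: in=⊤ → ⊤ (was 2); enqueue [2]
  #5 pop 4: in=⊤ → ⊤ (was 4); enqueue []
  #6 pop 5: in=⊤ → ⊤ (was ⊥); enqueue []
  #7 pop 0: in=⊤ → ⊤ (was 4); enqueue [4]
  #8 pop 1: in=⊤ → ⊤ (no change)
  #9 pop 2: in=⊤ → ⊤ (no change)
  #10 pop 4: in=⊤ → ⊤ (no change)

Fixpoint:
  val[0] = ⊤
  val[1] = ⊤
  val[2] = ⊤
  val[3] = ⊤
  val[4] = ⊤
  val[5] = ⊤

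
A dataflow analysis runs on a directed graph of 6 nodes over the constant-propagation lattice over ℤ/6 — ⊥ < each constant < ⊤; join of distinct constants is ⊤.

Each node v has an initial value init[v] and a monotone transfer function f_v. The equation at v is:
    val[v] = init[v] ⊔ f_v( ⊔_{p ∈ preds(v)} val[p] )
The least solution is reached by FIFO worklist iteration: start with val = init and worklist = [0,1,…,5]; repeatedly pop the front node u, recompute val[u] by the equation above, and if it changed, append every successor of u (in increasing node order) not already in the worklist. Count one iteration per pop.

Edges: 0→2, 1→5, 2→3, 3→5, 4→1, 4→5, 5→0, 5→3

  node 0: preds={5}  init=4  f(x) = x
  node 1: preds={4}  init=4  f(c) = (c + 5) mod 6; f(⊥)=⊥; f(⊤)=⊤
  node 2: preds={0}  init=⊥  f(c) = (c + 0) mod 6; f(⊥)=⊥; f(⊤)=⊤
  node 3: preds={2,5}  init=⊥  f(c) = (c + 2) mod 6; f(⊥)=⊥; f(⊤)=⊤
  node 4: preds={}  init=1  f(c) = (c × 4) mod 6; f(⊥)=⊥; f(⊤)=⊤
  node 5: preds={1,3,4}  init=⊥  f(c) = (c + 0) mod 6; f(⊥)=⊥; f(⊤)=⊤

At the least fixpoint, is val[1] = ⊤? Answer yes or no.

yes

Trace (11 dequeues):
  [1] u=0 | in ⊥ | out 4 | ==
  [2] u=1 | in 1 | out ⊤ | prev 4 | push {}
  [3] u=2 | in 4 | out 4 | prev ⊥ | push {}
  [4] u=3 | in 4 | out 0 | prev ⊥ | push {}
  [5] u=4 | in ⊥ | out 1 | ==
  [6] u=5 | in ⊤ | out ⊤ | prev ⊥ | push {0,3}
  [7] u=0 | in ⊤ | out ⊤ | prev 4 | push {2}
  [8] u=3 | in ⊤ | out ⊤ | prev 0 | push {5}
  [9] u=2 | in ⊤ | out ⊤ | prev 4 | push {3}
  [10] u=5 | in ⊤ | out ⊤ | ==
  [11] u=3 | in ⊤ | out ⊤ | ==

Converged values:
  [0] ⊤
  [1] ⊤
  [2] ⊤
  [3] ⊤
  [4] 1
  [5] ⊤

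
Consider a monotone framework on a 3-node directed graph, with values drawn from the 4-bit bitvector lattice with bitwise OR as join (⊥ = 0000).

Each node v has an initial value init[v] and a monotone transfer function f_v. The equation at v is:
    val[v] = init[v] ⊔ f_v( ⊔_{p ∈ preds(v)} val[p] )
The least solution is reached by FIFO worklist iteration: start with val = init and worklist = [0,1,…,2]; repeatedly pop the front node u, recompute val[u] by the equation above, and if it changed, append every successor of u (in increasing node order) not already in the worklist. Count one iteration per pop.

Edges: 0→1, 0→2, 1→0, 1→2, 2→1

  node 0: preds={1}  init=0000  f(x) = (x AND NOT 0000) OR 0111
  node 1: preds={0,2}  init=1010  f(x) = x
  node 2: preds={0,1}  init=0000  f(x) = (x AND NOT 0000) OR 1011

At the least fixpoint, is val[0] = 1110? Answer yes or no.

Trace (5 dequeues):
  [1] u=0 | in 1010 | out 1111 | prev 0000 | push {}
  [2] u=1 | in 1111 | out 1111 | prev 1010 | push {0}
  [3] u=2 | in 1111 | out 1111 | prev 0000 | push {1}
  [4] u=0 | in 1111 | out 1111 | ==
  [5] u=1 | in 1111 | out 1111 | ==

Converged values:
  [0] 1111
  [1] 1111
  [2] 1111

no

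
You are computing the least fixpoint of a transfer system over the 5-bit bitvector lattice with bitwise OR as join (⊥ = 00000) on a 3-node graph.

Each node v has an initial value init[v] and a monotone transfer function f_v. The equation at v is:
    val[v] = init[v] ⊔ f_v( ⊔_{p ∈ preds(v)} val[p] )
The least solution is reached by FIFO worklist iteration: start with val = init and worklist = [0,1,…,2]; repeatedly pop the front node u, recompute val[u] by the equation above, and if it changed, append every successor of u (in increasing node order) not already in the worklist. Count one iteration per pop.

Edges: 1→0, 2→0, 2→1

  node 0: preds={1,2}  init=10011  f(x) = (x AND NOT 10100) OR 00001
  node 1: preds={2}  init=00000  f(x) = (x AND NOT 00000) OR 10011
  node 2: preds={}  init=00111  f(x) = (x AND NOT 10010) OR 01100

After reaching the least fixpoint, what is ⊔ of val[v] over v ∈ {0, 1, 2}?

11111

Worklist (6 pops):
  #1 pop 0: in=00111 → 10011 (no change)
  #2 pop 1: in=00111 → 10111 (was 00000); enqueue [0]
  #3 pop 2: in=00000 → 01111 (was 00111); enqueue [1]
  #4 pop 0: in=11111 → 11011 (was 10011); enqueue []
  #5 pop 1: in=01111 → 11111 (was 10111); enqueue [0]
  #6 pop 0: in=11111 → 11011 (no change)

Fixpoint:
  val[0] = 11011
  val[1] = 11111
  val[2] = 01111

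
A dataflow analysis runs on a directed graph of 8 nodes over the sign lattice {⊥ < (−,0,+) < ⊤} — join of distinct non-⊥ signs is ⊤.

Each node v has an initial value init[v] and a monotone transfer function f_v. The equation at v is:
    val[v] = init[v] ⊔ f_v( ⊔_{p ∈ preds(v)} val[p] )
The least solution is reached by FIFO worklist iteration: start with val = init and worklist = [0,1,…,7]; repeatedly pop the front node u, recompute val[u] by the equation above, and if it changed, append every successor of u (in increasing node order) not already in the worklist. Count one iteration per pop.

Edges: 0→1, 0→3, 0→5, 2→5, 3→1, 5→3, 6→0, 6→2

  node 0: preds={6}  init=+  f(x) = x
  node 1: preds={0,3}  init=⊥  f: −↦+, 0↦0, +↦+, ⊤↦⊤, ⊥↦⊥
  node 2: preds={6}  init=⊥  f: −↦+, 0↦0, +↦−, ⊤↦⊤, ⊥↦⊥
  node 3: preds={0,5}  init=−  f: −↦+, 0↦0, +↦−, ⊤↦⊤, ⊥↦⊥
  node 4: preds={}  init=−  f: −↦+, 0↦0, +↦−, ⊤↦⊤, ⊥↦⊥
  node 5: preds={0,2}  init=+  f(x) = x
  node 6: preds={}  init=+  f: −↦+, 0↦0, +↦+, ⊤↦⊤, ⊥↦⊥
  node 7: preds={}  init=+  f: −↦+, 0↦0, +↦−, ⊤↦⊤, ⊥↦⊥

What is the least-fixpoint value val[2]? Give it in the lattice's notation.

Iteration log — 10 steps:
  step 1. node 0  ⊔preds=+  new=+  stable
  step 2. node 1  ⊔preds=⊤  new=⊤  old=⊥  +wl: 
  step 3. node 2  ⊔preds=+  new=−  old=⊥  +wl: 
  step 4. node 3  ⊔preds=+  new=−  stable
  step 5. node 4  ⊔preds=⊥  new=−  stable
  step 6. node 5  ⊔preds=⊤  new=⊤  old=+  +wl: 3
  step 7. node 6  ⊔preds=⊥  new=+  stable
  step 8. node 7  ⊔preds=⊥  new=+  stable
  step 9. node 3  ⊔preds=⊤  new=⊤  old=−  +wl: 1
  step 10. node 1  ⊔preds=⊤  new=⊤  stable

Least fixpoint reached:
  node 0: +
  node 1: ⊤
  node 2: −
  node 3: ⊤
  node 4: −
  node 5: ⊤
  node 6: +
  node 7: +

−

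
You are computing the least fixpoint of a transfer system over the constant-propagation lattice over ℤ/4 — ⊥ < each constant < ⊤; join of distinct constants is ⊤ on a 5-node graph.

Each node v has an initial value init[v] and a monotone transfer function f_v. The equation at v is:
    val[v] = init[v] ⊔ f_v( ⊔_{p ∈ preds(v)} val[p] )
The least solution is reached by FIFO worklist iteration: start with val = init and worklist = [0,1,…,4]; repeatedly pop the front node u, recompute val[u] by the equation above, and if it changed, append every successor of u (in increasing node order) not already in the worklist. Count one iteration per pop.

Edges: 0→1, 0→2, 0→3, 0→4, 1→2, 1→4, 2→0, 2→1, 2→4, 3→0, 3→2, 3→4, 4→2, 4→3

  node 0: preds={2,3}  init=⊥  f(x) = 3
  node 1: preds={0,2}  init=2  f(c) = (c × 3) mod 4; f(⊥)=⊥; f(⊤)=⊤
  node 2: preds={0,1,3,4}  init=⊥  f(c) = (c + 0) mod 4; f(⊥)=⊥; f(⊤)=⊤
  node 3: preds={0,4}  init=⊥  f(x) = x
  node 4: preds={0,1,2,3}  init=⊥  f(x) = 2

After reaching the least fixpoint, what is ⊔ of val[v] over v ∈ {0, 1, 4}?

Worklist (12 pops):
  #1 pop 0: in=⊥ → 3 (was ⊥); enqueue []
  #2 pop 1: in=3 → ⊤ (was 2); enqueue []
  #3 pop 2: in=⊤ → ⊤ (was ⊥); enqueue [0,1]
  #4 pop 3: in=3 → 3 (was ⊥); enqueue [2]
  #5 pop 4: in=⊤ → 2 (was ⊥); enqueue [3]
  #6 pop 0: in=⊤ → 3 (no change)
  #7 pop 1: in=⊤ → ⊤ (no change)
  #8 pop 2: in=⊤ → ⊤ (no change)
  #9 pop 3: in=⊤ → ⊤ (was 3); enqueue [0,2,4]
  #10 pop 0: in=⊤ → 3 (no change)
  #11 pop 2: in=⊤ → ⊤ (no change)
  #12 pop 4: in=⊤ → 2 (no change)

Fixpoint:
  val[0] = 3
  val[1] = ⊤
  val[2] = ⊤
  val[3] = ⊤
  val[4] = 2

⊤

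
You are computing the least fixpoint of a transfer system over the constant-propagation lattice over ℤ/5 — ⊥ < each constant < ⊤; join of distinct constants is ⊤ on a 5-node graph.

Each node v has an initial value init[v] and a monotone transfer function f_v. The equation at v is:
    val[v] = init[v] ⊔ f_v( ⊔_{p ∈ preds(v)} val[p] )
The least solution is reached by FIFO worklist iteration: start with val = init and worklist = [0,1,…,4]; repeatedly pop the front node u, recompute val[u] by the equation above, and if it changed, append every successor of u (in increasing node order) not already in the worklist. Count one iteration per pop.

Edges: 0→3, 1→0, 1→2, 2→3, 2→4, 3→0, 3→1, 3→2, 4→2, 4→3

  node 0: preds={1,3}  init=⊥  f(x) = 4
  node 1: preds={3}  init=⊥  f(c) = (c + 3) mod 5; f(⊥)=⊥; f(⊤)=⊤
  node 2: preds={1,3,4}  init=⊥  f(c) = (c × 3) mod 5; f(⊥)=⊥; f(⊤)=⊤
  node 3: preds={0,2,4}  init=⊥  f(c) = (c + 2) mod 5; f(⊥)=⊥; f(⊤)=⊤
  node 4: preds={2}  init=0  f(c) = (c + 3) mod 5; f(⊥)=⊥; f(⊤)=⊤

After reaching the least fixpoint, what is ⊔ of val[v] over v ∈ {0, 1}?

Worklist (11 pops):
  #1 pop 0: in=⊥ → 4 (was ⊥); enqueue []
  #2 pop 1: in=⊥ → ⊥ (no change)
  #3 pop 2: in=0 → 0 (was ⊥); enqueue []
  #4 pop 3: in=⊤ → ⊤ (was ⊥); enqueue [0,1,2]
  #5 pop 4: in=0 → ⊤ (was 0); enqueue [3]
  #6 pop 0: in=⊤ → 4 (no change)
  #7 pop 1: in=⊤ → ⊤ (was ⊥); enqueue [0]
  #8 pop 2: in=⊤ → ⊤ (was 0); enqueue [4]
  #9 pop 3: in=⊤ → ⊤ (no change)
  #10 pop 0: in=⊤ → 4 (no change)
  #11 pop 4: in=⊤ → ⊤ (no change)

Fixpoint:
  val[0] = 4
  val[1] = ⊤
  val[2] = ⊤
  val[3] = ⊤
  val[4] = ⊤

⊤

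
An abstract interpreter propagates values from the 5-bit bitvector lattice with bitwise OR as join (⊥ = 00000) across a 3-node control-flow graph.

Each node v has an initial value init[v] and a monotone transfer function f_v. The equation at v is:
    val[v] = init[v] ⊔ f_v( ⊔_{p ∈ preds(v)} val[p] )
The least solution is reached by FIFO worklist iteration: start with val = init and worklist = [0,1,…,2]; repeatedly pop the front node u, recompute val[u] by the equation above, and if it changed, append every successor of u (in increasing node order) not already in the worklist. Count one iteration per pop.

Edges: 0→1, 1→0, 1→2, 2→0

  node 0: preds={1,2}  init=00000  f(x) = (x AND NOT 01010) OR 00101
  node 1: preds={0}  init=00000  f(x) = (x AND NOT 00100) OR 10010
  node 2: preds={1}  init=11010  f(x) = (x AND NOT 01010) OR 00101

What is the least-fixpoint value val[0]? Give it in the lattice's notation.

Iteration log — 4 steps:
  step 1. node 0  ⊔preds=11010  new=10101  old=00000  +wl: 
  step 2. node 1  ⊔preds=10101  new=10011  old=00000  +wl: 0
  step 3. node 2  ⊔preds=10011  new=11111  old=11010  +wl: 
  step 4. node 0  ⊔preds=11111  new=10101  stable

Least fixpoint reached:
  node 0: 10101
  node 1: 10011
  node 2: 11111

10101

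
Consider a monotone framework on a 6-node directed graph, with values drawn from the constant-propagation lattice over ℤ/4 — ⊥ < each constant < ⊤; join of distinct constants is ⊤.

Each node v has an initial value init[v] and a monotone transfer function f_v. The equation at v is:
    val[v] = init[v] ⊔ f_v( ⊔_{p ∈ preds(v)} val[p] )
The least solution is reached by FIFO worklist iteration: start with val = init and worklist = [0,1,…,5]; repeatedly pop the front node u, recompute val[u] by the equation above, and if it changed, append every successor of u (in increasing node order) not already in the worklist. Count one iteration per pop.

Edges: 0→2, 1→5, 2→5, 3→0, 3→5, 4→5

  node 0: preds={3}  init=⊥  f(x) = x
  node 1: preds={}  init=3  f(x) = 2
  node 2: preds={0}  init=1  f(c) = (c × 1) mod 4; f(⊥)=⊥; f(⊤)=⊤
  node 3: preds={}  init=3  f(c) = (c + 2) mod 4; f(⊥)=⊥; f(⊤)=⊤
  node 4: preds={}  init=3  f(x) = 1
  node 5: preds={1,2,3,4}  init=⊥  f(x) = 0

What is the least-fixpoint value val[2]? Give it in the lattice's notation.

Iteration log — 6 steps:
  step 1. node 0  ⊔preds=3  new=3  old=⊥  +wl: 
  step 2. node 1  ⊔preds=⊥  new=⊤  old=3  +wl: 
  step 3. node 2  ⊔preds=3  new=⊤  old=1  +wl: 
  step 4. node 3  ⊔preds=⊥  new=3  stable
  step 5. node 4  ⊔preds=⊥  new=⊤  old=3  +wl: 
  step 6. node 5  ⊔preds=⊤  new=0  old=⊥  +wl: 

Least fixpoint reached:
  node 0: 3
  node 1: ⊤
  node 2: ⊤
  node 3: 3
  node 4: ⊤
  node 5: 0

⊤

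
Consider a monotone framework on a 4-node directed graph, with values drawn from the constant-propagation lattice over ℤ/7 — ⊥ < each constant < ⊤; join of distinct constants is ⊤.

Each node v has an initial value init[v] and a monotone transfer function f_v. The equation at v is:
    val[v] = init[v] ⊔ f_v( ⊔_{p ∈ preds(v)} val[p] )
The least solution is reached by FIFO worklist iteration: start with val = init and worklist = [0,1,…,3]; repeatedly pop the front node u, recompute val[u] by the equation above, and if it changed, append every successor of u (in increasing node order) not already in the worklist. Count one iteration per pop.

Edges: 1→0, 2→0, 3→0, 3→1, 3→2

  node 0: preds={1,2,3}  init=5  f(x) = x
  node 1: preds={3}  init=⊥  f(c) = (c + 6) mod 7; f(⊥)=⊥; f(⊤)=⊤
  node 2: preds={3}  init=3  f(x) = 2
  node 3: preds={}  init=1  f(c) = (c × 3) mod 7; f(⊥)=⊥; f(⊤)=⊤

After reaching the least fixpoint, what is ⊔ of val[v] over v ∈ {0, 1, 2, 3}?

Worklist (5 pops):
  #1 pop 0: in=⊤ → ⊤ (was 5); enqueue []
  #2 pop 1: in=1 → 0 (was ⊥); enqueue [0]
  #3 pop 2: in=1 → ⊤ (was 3); enqueue []
  #4 pop 3: in=⊥ → 1 (no change)
  #5 pop 0: in=⊤ → ⊤ (no change)

Fixpoint:
  val[0] = ⊤
  val[1] = 0
  val[2] = ⊤
  val[3] = 1

⊤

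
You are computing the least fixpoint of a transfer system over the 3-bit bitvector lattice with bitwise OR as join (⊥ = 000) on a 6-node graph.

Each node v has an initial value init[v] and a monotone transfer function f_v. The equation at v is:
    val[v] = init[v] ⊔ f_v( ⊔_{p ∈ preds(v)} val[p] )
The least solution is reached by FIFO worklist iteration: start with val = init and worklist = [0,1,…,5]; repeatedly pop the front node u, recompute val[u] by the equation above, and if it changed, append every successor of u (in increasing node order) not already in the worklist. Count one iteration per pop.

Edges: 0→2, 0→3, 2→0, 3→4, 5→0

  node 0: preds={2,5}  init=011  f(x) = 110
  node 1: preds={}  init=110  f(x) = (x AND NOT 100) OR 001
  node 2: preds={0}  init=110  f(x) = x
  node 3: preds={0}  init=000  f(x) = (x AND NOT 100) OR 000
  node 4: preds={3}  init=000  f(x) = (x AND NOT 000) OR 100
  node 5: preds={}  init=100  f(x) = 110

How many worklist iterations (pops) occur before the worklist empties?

Worklist (7 pops):
  #1 pop 0: in=110 → 111 (was 011); enqueue []
  #2 pop 1: in=000 → 111 (was 110); enqueue []
  #3 pop 2: in=111 → 111 (was 110); enqueue [0]
  #4 pop 3: in=111 → 011 (was 000); enqueue []
  #5 pop 4: in=011 → 111 (was 000); enqueue []
  #6 pop 5: in=000 → 110 (was 100); enqueue []
  #7 pop 0: in=111 → 111 (no change)

Fixpoint:
  val[0] = 111
  val[1] = 111
  val[2] = 111
  val[3] = 011
  val[4] = 111
  val[5] = 110

7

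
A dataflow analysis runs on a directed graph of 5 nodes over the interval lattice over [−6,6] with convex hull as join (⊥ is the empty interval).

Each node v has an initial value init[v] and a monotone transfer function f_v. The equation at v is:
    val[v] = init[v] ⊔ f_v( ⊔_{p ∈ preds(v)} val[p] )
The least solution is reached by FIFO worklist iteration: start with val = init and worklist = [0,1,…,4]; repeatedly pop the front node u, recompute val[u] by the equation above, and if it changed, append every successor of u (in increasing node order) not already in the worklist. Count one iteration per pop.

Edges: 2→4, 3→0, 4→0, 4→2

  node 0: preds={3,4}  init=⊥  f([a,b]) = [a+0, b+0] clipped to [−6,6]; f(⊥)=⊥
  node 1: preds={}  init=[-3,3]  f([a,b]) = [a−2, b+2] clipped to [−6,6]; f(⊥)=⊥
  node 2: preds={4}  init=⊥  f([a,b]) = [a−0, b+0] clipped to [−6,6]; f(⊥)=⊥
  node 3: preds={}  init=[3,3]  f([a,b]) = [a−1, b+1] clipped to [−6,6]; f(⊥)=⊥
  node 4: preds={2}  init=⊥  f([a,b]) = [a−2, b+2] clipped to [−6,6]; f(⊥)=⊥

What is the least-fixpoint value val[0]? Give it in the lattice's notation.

[3,3]

Iteration log — 5 steps:
  step 1. node 0  ⊔preds=[3,3]  new=[3,3]  old=⊥  +wl: 
  step 2. node 1  ⊔preds=⊥  new=[-3,3]  stable
  step 3. node 2  ⊔preds=⊥  new=⊥  stable
  step 4. node 3  ⊔preds=⊥  new=[3,3]  stable
  step 5. node 4  ⊔preds=⊥  new=⊥  stable

Least fixpoint reached:
  node 0: [3,3]
  node 1: [-3,3]
  node 2: ⊥
  node 3: [3,3]
  node 4: ⊥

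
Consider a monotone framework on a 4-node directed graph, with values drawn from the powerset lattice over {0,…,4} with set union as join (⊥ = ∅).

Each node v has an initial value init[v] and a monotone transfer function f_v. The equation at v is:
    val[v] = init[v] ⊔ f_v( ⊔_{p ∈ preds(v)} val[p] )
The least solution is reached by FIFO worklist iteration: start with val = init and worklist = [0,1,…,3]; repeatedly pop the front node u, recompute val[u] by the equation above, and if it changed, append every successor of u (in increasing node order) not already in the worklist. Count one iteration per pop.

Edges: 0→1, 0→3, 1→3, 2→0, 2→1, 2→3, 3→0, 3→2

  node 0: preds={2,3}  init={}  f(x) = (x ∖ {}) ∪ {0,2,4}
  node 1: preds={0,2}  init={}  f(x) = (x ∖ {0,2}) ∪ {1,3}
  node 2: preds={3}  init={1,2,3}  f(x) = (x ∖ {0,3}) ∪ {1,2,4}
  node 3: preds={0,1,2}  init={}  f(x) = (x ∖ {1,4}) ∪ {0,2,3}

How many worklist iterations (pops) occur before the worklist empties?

Iteration log — 7 steps:
  step 1. node 0  ⊔preds={1,2,3}  new={0,1,2,3,4}  old={}  +wl: 
  step 2. node 1  ⊔preds={0,1,2,3,4}  new={1,3,4}  old={}  +wl: 
  step 3. node 2  ⊔preds={}  new={1,2,3,4}  old={1,2,3}  +wl: 0,1
  step 4. node 3  ⊔preds={0,1,2,3,4}  new={0,2,3}  old={}  +wl: 2
  step 5. node 0  ⊔preds={0,1,2,3,4}  new={0,1,2,3,4}  stable
  step 6. node 1  ⊔preds={0,1,2,3,4}  new={1,3,4}  stable
  step 7. node 2  ⊔preds={0,2,3}  new={1,2,3,4}  stable

Least fixpoint reached:
  node 0: {0,1,2,3,4}
  node 1: {1,3,4}
  node 2: {1,2,3,4}
  node 3: {0,2,3}

7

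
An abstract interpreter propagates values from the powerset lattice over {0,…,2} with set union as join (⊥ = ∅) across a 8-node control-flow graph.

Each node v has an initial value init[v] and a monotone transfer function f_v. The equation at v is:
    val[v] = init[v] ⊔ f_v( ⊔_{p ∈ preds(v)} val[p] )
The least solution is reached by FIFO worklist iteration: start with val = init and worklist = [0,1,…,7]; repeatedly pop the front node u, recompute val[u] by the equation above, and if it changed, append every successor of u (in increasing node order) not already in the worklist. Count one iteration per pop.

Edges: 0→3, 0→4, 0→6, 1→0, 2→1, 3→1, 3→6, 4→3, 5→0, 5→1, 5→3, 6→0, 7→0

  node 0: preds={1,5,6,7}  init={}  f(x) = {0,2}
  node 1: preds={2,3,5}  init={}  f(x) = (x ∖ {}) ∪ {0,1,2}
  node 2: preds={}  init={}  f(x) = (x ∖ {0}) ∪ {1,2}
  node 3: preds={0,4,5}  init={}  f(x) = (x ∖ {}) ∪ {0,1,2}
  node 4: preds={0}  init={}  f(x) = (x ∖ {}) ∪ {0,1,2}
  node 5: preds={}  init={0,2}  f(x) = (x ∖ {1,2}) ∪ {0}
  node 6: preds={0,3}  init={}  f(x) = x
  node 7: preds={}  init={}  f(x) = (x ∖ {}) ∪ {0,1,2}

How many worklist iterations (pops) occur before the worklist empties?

Worklist (11 pops):
  #1 pop 0: in={0,2} → {0,2} (was {}); enqueue []
  #2 pop 1: in={0,2} → {0,1,2} (was {}); enqueue [0]
  #3 pop 2: in={} → {1,2} (was {}); enqueue [1]
  #4 pop 3: in={0,2} → {0,1,2} (was {}); enqueue []
  #5 pop 4: in={0,2} → {0,1,2} (was {}); enqueue [3]
  #6 pop 5: in={} → {0,2} (no change)
  #7 pop 6: in={0,1,2} → {0,1,2} (was {}); enqueue []
  #8 pop 7: in={} → {0,1,2} (was {}); enqueue []
  #9 pop 0: in={0,1,2} → {0,2} (no change)
  #10 pop 1: in={0,1,2} → {0,1,2} (no change)
  #11 pop 3: in={0,1,2} → {0,1,2} (no change)

Fixpoint:
  val[0] = {0,2}
  val[1] = {0,1,2}
  val[2] = {1,2}
  val[3] = {0,1,2}
  val[4] = {0,1,2}
  val[5] = {0,2}
  val[6] = {0,1,2}
  val[7] = {0,1,2}

11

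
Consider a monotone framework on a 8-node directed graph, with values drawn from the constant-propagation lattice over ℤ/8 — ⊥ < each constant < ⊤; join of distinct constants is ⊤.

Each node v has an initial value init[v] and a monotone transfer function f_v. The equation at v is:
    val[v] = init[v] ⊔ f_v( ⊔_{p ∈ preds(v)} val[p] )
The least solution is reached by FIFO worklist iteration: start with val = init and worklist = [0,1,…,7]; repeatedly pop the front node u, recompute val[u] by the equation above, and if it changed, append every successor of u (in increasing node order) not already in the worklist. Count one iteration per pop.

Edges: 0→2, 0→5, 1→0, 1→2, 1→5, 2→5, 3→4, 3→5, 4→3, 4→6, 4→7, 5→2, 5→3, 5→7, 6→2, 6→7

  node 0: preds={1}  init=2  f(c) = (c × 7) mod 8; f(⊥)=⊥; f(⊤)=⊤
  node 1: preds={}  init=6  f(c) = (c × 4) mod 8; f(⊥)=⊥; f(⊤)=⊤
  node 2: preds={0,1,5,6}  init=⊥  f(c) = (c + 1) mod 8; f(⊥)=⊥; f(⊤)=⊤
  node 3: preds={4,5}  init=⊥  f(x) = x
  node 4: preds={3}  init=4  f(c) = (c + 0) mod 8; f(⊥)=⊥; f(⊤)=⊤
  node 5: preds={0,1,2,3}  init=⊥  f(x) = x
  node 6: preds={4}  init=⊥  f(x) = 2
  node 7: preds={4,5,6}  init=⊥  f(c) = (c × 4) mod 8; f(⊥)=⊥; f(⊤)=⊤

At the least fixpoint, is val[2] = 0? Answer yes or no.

no

Trace (15 dequeues):
  [1] u=0 | in 6 | out 2 | ==
  [2] u=1 | in ⊥ | out 6 | ==
  [3] u=2 | in ⊤ | out ⊤ | prev ⊥ | push {}
  [4] u=3 | in 4 | out 4 | prev ⊥ | push {}
  [5] u=4 | in 4 | out 4 | ==
  [6] u=5 | in ⊤ | out ⊤ | prev ⊥ | push {2,3}
  [7] u=6 | in 4 | out 2 | prev ⊥ | push {}
  [8] u=7 | in ⊤ | out ⊤ | prev ⊥ | push {}
  [9] u=2 | in ⊤ | out ⊤ | ==
  [10] u=3 | in ⊤ | out ⊤ | prev 4 | push {4,5}
  [11] u=4 | in ⊤ | out ⊤ | prev 4 | push {3,6,7}
  [12] u=5 | in ⊤ | out ⊤ | ==
  [13] u=3 | in ⊤ | out ⊤ | ==
  [14] u=6 | in ⊤ | out 2 | ==
  [15] u=7 | in ⊤ | out ⊤ | ==

Converged values:
  [0] 2
  [1] 6
  [2] ⊤
  [3] ⊤
  [4] ⊤
  [5] ⊤
  [6] 2
  [7] ⊤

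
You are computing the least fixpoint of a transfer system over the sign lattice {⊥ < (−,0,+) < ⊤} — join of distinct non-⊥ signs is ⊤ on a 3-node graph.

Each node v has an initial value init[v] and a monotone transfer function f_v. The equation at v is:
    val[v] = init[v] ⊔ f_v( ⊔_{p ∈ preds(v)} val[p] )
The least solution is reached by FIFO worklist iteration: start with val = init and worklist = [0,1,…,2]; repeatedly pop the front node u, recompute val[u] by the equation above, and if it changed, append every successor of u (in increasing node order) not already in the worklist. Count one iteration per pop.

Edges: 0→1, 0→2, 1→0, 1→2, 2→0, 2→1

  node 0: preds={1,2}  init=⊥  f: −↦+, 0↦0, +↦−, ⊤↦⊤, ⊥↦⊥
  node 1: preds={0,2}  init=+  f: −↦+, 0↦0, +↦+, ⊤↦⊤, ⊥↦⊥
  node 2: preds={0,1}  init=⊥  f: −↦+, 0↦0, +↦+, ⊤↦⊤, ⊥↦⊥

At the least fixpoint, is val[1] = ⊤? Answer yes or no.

Iteration log — 7 steps:
  step 1. node 0  ⊔preds=+  new=−  old=⊥  +wl: 
  step 2. node 1  ⊔preds=−  new=+  stable
  step 3. node 2  ⊔preds=⊤  new=⊤  old=⊥  +wl: 0,1
  step 4. node 0  ⊔preds=⊤  new=⊤  old=−  +wl: 2
  step 5. node 1  ⊔preds=⊤  new=⊤  old=+  +wl: 0
  step 6. node 2  ⊔preds=⊤  new=⊤  stable
  step 7. node 0  ⊔preds=⊤  new=⊤  stable

Least fixpoint reached:
  node 0: ⊤
  node 1: ⊤
  node 2: ⊤

yes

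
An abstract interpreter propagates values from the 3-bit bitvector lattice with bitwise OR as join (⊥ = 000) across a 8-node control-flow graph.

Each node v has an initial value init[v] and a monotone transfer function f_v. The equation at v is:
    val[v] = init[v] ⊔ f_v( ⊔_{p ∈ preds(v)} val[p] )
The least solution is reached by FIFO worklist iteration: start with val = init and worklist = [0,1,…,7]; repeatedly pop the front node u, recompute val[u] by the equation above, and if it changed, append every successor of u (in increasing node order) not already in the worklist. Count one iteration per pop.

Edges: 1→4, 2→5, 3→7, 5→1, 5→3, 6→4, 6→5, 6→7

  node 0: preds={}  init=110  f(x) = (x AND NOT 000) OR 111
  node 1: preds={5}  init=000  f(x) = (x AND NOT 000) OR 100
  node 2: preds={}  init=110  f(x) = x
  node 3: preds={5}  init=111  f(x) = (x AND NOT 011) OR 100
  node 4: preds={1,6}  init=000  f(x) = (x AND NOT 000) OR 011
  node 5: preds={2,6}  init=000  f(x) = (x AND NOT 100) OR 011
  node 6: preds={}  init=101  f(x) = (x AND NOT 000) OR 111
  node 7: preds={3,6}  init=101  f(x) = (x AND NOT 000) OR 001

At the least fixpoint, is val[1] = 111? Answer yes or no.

yes

Iteration log — 12 steps:
  step 1. node 0  ⊔preds=000  new=111  old=110  +wl: 
  step 2. node 1  ⊔preds=000  new=100  old=000  +wl: 
  step 3. node 2  ⊔preds=000  new=110  stable
  step 4. node 3  ⊔preds=000  new=111  stable
  step 5. node 4  ⊔preds=101  new=111  old=000  +wl: 
  step 6. node 5  ⊔preds=111  new=011  old=000  +wl: 1,3
  step 7. node 6  ⊔preds=000  new=111  old=101  +wl: 4,5
  step 8. node 7  ⊔preds=111  new=111  old=101  +wl: 
  step 9. node 1  ⊔preds=011  new=111  old=100  +wl: 
  step 10. node 3  ⊔preds=011  new=111  stable
  step 11. node 4  ⊔preds=111  new=111  stable
  step 12. node 5  ⊔preds=111  new=011  stable

Least fixpoint reached:
  node 0: 111
  node 1: 111
  node 2: 110
  node 3: 111
  node 4: 111
  node 5: 011
  node 6: 111
  node 7: 111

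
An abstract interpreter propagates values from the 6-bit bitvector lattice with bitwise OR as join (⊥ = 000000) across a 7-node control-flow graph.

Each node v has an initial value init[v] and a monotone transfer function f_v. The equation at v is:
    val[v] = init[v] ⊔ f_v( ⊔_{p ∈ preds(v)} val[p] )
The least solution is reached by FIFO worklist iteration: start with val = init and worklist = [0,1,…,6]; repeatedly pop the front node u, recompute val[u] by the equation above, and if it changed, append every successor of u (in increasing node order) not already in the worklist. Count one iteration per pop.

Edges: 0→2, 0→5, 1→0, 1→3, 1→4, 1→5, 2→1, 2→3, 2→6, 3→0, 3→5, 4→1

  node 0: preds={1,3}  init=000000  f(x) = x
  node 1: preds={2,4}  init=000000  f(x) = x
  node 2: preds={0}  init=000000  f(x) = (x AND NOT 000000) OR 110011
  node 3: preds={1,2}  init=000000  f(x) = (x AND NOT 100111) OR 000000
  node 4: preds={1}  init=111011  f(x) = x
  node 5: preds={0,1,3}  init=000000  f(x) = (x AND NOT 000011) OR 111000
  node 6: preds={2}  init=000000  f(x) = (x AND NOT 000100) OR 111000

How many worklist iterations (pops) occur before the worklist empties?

14

Worklist (14 pops):
  #1 pop 0: in=000000 → 000000 (no change)
  #2 pop 1: in=111011 → 111011 (was 000000); enqueue [0]
  #3 pop 2: in=000000 → 110011 (was 000000); enqueue [1]
  #4 pop 3: in=111011 → 011000 (was 000000); enqueue []
  #5 pop 4: in=111011 → 111011 (no change)
  #6 pop 5: in=111011 → 111000 (was 000000); enqueue []
  #7 pop 6: in=110011 → 111011 (was 000000); enqueue []
  #8 pop 0: in=111011 → 111011 (was 000000); enqueue [2,5]
  #9 pop 1: in=111011 → 111011 (no change)
  #10 pop 2: in=111011 → 111011 (was 110011); enqueue [1,3,6]
  #11 pop 5: in=111011 → 111000 (no change)
  #12 pop 1: in=111011 → 111011 (no change)
  #13 pop 3: in=111011 → 011000 (no change)
  #14 pop 6: in=111011 → 111011 (no change)

Fixpoint:
  val[0] = 111011
  val[1] = 111011
  val[2] = 111011
  val[3] = 011000
  val[4] = 111011
  val[5] = 111000
  val[6] = 111011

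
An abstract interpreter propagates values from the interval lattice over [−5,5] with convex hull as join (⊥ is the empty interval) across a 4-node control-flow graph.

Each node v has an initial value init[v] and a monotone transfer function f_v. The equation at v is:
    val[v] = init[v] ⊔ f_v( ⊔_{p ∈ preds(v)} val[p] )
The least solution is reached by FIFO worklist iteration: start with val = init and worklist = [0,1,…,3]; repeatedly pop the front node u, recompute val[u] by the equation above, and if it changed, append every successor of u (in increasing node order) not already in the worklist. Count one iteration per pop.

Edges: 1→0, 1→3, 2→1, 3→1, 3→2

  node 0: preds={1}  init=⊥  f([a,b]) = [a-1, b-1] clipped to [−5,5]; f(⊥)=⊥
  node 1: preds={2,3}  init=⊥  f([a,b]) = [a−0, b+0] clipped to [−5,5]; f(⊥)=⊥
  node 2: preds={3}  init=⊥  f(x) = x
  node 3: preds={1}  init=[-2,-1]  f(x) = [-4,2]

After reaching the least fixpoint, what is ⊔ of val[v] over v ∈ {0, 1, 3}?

[-5,2]

Worklist (10 pops):
  #1 pop 0: in=⊥ → ⊥ (no change)
  #2 pop 1: in=[-2,-1] → [-2,-1] (was ⊥); enqueue [0]
  #3 pop 2: in=[-2,-1] → [-2,-1] (was ⊥); enqueue [1]
  #4 pop 3: in=[-2,-1] → [-4,2] (was [-2,-1]); enqueue [2]
  #5 pop 0: in=[-2,-1] → [-3,-2] (was ⊥); enqueue []
  #6 pop 1: in=[-4,2] → [-4,2] (was [-2,-1]); enqueue [0,3]
  #7 pop 2: in=[-4,2] → [-4,2] (was [-2,-1]); enqueue [1]
  #8 pop 0: in=[-4,2] → [-5,1] (was [-3,-2]); enqueue []
  #9 pop 3: in=[-4,2] → [-4,2] (no change)
  #10 pop 1: in=[-4,2] → [-4,2] (no change)

Fixpoint:
  val[0] = [-5,1]
  val[1] = [-4,2]
  val[2] = [-4,2]
  val[3] = [-4,2]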